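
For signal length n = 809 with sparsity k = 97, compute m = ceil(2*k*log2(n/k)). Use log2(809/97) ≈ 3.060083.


log2(n/k) = log2(809/97) ≈ 3.060083.
2*k*log2(n/k) ≈ 2*97*3.060083 = 593.656102.
m = ceil(593.656102) = 594.

594


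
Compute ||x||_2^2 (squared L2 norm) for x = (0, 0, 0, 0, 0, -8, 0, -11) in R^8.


Non-zero entries: [(5, -8), (7, -11)]
Squares: [64, 121]
||x||_2^2 = sum = 185.

185


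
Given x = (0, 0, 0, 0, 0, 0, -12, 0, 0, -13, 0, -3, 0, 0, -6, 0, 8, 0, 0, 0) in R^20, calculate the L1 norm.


Non-zero entries: [(6, -12), (9, -13), (11, -3), (14, -6), (16, 8)]
Absolute values: [12, 13, 3, 6, 8]
||x||_1 = sum = 42.

42


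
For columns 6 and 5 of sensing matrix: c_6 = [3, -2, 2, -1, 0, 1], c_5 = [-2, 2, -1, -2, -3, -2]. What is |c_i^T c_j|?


Inner product: 3*-2 + -2*2 + 2*-1 + -1*-2 + 0*-3 + 1*-2
Products: [-6, -4, -2, 2, 0, -2]
Sum = -12.
|dot| = 12.

12


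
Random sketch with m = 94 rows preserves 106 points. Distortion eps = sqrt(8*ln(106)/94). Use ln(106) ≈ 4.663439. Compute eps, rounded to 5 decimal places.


ln(106) ≈ 4.663439.
8*ln(N)/m ≈ 8*4.663439/94 ≈ 0.39688843.
eps = sqrt(0.39688843) ≈ 0.6299908 ≈ 0.62999.

0.62999


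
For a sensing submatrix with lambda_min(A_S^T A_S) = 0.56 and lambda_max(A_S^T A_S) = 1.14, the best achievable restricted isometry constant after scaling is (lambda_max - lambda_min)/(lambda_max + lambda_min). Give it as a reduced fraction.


lambda_max - lambda_min = 1.14 - 0.56 = 0.58.
lambda_max + lambda_min = 1.14 + 0.56 = 1.70.
delta = 0.58/1.70 = 58/170 = 29/85.

29/85


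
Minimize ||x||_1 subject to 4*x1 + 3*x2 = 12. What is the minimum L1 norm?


Axis intercepts:
  x1 = 3, x2 = 0: L1 = 3
  x1 = 0, x2 = 4: L1 = 4
x* = (3, 0)
||x*||_1 = 3.

3


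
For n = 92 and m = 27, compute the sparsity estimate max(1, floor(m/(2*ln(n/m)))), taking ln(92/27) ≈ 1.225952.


n/m = 92/27.
ln(n/m) ≈ 1.225952.
2*ln(n/m) ≈ 2.451904.
m/(2*ln(n/m)) ≈ 27/2.451904 ≈ 11.0119.
floor = 11.
k_max = max(1, 11) = 11.

11


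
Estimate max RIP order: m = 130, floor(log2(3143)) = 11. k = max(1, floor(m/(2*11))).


floor(log2(3143)) = 11.
2*11 = 22.
m/(2*floor(log2(n))) = 130/22 ≈ 5.9091.
floor = 5.
k = max(1, 5) = 5.

5


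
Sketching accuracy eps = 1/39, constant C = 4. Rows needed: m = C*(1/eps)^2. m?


1/eps = 39.
(1/eps)^2 = 1521.
m = 4*1521 = 6084.

6084


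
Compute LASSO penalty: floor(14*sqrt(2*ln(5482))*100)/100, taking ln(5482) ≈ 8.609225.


ln(5482) ≈ 8.609225.
2*ln(n) ≈ 17.21845.
sqrt(2*ln(n)) ≈ sqrt(17.21845) ≈ 4.149512.
lambda ≈ 14*4.149512 = 58.093168.
floor(lambda*100)/100 = 58.09.

58.09


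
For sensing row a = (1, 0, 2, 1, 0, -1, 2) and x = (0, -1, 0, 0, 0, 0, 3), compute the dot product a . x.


Non-zero terms: ['0*-1', '2*3']
Products: [0, 6]
y = sum = 6.

6


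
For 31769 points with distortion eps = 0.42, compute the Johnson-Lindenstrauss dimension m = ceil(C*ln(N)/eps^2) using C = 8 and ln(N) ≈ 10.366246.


ln(31769) ≈ 10.366246.
eps^2 = 0.42^2 = 0.1764.
C*ln(N)/eps^2 ≈ 8*10.366246/0.1764 ≈ 470.1245.
m = ceil(470.1245) = 471.

471


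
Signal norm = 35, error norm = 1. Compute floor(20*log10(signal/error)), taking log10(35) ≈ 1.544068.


||x||/||e|| = 35/1 = 35.
log10(35) ≈ 1.544068.
20*log10(||x||/||e||) ≈ 20*1.544068 = 30.88136.
floor(30.88136) = 30.

30


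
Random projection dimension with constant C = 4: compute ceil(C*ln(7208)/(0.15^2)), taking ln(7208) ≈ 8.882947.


ln(7208) ≈ 8.882947.
eps^2 = 0.15^2 = 0.0225.
C*ln(N)/eps^2 ≈ 4*8.882947/0.0225 ≈ 1579.1906.
m = ceil(1579.1906) = 1580.

1580


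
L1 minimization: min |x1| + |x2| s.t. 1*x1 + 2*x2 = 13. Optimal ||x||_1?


Axis intercepts:
  x1 = 13, x2 = 0: L1 = 13
  x1 = 0, x2 = 13/2: L1 = 13/2
x* = (0, 13/2)
||x*||_1 = 13/2.

13/2


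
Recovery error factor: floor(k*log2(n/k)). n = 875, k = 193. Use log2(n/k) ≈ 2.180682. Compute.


log2(n/k) = log2(875/193) ≈ 2.180682.
k*log2(n/k) ≈ 193*2.180682 = 420.871626.
floor(420.871626) = 420.

420


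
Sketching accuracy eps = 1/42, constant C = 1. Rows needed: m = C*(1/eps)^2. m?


1/eps = 42.
(1/eps)^2 = 1764.
m = 1*1764 = 1764.

1764


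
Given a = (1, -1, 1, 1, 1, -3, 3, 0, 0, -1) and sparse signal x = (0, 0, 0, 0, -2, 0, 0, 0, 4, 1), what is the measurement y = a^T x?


Non-zero terms: ['1*-2', '0*4', '-1*1']
Products: [-2, 0, -1]
y = sum = -3.

-3


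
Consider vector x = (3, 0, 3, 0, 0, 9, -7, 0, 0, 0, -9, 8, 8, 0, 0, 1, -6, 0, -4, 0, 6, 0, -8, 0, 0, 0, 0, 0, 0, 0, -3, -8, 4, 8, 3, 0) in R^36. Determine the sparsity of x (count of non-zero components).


Non-zero positions: [0, 2, 5, 6, 10, 11, 12, 15, 16, 18, 20, 22, 30, 31, 32, 33, 34].
Sparsity = 17.

17


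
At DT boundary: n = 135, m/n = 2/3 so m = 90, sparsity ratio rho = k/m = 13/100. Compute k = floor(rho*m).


m = 2/3*135 = 90.
rho = 13/100.
rho*m = 13/100*90 = 11.7.
k = floor(11.7) = 11.

11


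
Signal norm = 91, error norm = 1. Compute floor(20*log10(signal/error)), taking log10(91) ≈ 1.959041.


||x||/||e|| = 91/1 = 91.
log10(91) ≈ 1.959041.
20*log10(||x||/||e||) ≈ 20*1.959041 = 39.18082.
floor(39.18082) = 39.

39


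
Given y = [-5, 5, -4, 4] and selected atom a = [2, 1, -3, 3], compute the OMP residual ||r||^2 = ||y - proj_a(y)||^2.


a^T a = 23.
a^T y = 19.
coeff = 19/23 = 19/23.
||r||^2 = 1525/23.

1525/23


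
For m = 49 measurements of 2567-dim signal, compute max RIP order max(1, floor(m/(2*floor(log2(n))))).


floor(log2(2567)) = 11.
2*11 = 22.
m/(2*floor(log2(n))) = 49/22 ≈ 2.2273.
floor = 2.
k = max(1, 2) = 2.

2


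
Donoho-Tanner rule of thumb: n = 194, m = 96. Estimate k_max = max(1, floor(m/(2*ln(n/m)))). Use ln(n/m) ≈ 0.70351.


n/m = 194/96 = 97/48.
ln(n/m) ≈ 0.70351.
2*ln(n/m) ≈ 1.40702.
m/(2*ln(n/m)) ≈ 96/1.40702 ≈ 68.2293.
floor = 68.
k_max = max(1, 68) = 68.

68


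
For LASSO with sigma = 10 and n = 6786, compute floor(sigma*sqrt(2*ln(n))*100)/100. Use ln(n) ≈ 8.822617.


ln(6786) ≈ 8.822617.
2*ln(n) ≈ 17.645234.
sqrt(2*ln(n)) ≈ sqrt(17.645234) ≈ 4.200623.
lambda ≈ 10*4.200623 = 42.00623.
floor(lambda*100)/100 = 42.00.

42.00


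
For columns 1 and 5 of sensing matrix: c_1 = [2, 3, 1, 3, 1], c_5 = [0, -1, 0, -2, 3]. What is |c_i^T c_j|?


Inner product: 2*0 + 3*-1 + 1*0 + 3*-2 + 1*3
Products: [0, -3, 0, -6, 3]
Sum = -6.
|dot| = 6.

6


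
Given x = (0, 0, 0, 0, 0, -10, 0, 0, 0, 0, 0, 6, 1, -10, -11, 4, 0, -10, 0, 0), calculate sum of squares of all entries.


Non-zero entries: [(5, -10), (11, 6), (12, 1), (13, -10), (14, -11), (15, 4), (17, -10)]
Squares: [100, 36, 1, 100, 121, 16, 100]
||x||_2^2 = sum = 474.

474


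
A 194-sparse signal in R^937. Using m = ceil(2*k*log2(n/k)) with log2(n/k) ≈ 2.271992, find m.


log2(n/k) = log2(937/194) ≈ 2.271992.
2*k*log2(n/k) ≈ 2*194*2.271992 = 881.532896.
m = ceil(881.532896) = 882.

882


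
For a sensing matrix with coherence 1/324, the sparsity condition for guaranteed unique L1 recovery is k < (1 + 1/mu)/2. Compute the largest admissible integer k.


1/mu = 324.
1 + 1/mu = 325.
(1 + 1/mu)/2 = 162.5 is not an integer, so k_max = floor(162.5) = 162.

162


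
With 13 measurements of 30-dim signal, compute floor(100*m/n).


100*m/n = 100*13/30 ≈ 43.3333.
floor = 43.

43


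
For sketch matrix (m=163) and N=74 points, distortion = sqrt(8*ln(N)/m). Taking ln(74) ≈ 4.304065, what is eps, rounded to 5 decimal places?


ln(74) ≈ 4.304065.
8*ln(N)/m ≈ 8*4.304065/163 ≈ 0.21124245.
eps = sqrt(0.21124245) ≈ 0.4596112 ≈ 0.45961.

0.45961


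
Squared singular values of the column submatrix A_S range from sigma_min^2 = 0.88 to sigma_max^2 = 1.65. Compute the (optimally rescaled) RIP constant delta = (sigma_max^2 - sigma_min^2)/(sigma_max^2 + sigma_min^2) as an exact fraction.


lambda_max - lambda_min = 1.65 - 0.88 = 0.77.
lambda_max + lambda_min = 1.65 + 0.88 = 2.53.
delta = 0.77/2.53 = 77/253 = 7/23.

7/23


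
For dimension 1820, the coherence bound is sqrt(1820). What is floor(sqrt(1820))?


42^2 = 1764 <= 1820 < 1849 = 43^2, so 42 <= sqrt(1820) < 43.
floor(sqrt(1820)) = 42.

42


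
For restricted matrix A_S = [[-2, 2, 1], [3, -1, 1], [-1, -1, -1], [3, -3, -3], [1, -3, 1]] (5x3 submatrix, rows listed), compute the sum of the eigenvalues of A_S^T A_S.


Sum of eigenvalues of A_S^T A_S = trace(A_S^T A_S) = sum of squared column norms of A_S.
A_S^T A_S diagonal: [24, 24, 13].
trace = 24 + 24 + 13 = 61.

61


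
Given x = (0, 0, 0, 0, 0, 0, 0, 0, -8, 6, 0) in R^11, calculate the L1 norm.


Non-zero entries: [(8, -8), (9, 6)]
Absolute values: [8, 6]
||x||_1 = sum = 14.

14


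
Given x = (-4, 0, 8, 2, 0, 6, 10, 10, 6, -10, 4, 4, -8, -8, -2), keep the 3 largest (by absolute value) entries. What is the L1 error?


Sorted |x_i| descending: [10, 10, 10, 8, 8, 8, 6, 6, 4, 4, 4, 2, 2, 0, 0]
Keep top 3: [10, 10, 10]
Tail entries: [8, 8, 8, 6, 6, 4, 4, 4, 2, 2, 0, 0]
L1 error = sum of tail = 52.

52


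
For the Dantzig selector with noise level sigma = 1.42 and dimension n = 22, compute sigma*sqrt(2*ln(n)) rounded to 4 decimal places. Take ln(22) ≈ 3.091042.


ln(22) ≈ 3.091042.
2*ln(n) ≈ 6.182084.
sqrt(2*ln(n)) ≈ sqrt(6.182084) ≈ 2.48638.
threshold ≈ 1.42*2.48638 = 3.5306596 ≈ 3.5307.

3.5307


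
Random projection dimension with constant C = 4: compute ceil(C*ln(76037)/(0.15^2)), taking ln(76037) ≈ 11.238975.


ln(76037) ≈ 11.238975.
eps^2 = 0.15^2 = 0.0225.
C*ln(N)/eps^2 ≈ 4*11.238975/0.0225 ≈ 1998.04.
m = ceil(1998.04) = 1999.

1999


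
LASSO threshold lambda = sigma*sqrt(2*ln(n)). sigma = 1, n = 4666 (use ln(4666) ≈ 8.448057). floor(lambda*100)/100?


ln(4666) ≈ 8.448057.
2*ln(n) ≈ 16.896114.
sqrt(2*ln(n)) ≈ sqrt(16.896114) ≈ 4.110488.
lambda ≈ 1*4.110488 = 4.110488.
floor(lambda*100)/100 = 4.11.

4.11


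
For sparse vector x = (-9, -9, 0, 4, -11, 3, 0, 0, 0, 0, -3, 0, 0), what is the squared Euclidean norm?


Non-zero entries: [(0, -9), (1, -9), (3, 4), (4, -11), (5, 3), (10, -3)]
Squares: [81, 81, 16, 121, 9, 9]
||x||_2^2 = sum = 317.

317


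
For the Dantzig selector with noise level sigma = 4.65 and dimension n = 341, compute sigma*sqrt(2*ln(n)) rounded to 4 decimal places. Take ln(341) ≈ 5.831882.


ln(341) ≈ 5.831882.
2*ln(n) ≈ 11.663764.
sqrt(2*ln(n)) ≈ sqrt(11.663764) ≈ 3.415225.
threshold ≈ 4.65*3.415225 = 15.88079625 ≈ 15.8808.

15.8808


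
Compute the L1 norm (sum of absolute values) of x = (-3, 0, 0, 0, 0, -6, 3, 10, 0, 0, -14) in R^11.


Non-zero entries: [(0, -3), (5, -6), (6, 3), (7, 10), (10, -14)]
Absolute values: [3, 6, 3, 10, 14]
||x||_1 = sum = 36.

36


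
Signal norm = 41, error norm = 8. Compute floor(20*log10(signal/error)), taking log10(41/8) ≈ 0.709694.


||x||/||e|| = 41/8.
log10(41/8) ≈ 0.709694.
20*log10(||x||/||e||) ≈ 20*0.709694 = 14.19388.
floor(14.19388) = 14.

14


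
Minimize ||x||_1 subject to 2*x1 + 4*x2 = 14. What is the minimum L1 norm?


Axis intercepts:
  x1 = 7, x2 = 0: L1 = 7
  x1 = 0, x2 = 7/2: L1 = 7/2
x* = (0, 7/2)
||x*||_1 = 7/2.

7/2


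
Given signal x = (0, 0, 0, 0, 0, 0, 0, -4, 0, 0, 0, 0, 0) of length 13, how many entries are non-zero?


Non-zero positions: [7].
Sparsity = 1.

1


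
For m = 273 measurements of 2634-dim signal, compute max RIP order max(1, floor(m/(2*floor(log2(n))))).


floor(log2(2634)) = 11.
2*11 = 22.
m/(2*floor(log2(n))) = 273/22 ≈ 12.4091.
floor = 12.
k = max(1, 12) = 12.

12


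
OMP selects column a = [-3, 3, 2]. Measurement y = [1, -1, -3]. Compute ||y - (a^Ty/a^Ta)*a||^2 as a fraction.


a^T a = 22.
a^T y = -12.
coeff = -12/22 = -6/11.
||r||^2 = 49/11.

49/11


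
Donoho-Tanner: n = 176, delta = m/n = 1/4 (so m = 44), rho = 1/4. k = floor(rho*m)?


m = 1/4*176 = 44.
rho = 1/4.
rho*m = 1/4*44 = 11.
k = floor(11) = 11.

11


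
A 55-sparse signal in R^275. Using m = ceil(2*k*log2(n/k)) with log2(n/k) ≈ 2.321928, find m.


log2(n/k) = log2(275/55) ≈ 2.321928.
2*k*log2(n/k) ≈ 2*55*2.321928 = 255.41208.
m = ceil(255.41208) = 256.

256


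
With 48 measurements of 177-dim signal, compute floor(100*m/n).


100*m/n = 100*48/177 ≈ 27.1186.
floor = 27.

27


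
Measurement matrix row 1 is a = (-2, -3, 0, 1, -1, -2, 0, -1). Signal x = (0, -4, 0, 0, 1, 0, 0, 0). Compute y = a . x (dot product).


Non-zero terms: ['-3*-4', '-1*1']
Products: [12, -1]
y = sum = 11.

11


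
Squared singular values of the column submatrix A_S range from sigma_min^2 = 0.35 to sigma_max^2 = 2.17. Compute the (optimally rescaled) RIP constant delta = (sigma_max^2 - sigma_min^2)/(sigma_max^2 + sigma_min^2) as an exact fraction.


lambda_max - lambda_min = 2.17 - 0.35 = 1.82.
lambda_max + lambda_min = 2.17 + 0.35 = 2.52.
delta = 1.82/2.52 = 182/252 = 13/18.

13/18


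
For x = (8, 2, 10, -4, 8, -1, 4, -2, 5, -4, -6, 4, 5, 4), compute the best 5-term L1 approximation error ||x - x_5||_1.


Sorted |x_i| descending: [10, 8, 8, 6, 5, 5, 4, 4, 4, 4, 4, 2, 2, 1]
Keep top 5: [10, 8, 8, 6, 5]
Tail entries: [5, 4, 4, 4, 4, 4, 2, 2, 1]
L1 error = sum of tail = 30.

30


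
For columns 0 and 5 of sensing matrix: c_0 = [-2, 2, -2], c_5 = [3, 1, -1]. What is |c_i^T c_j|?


Inner product: -2*3 + 2*1 + -2*-1
Products: [-6, 2, 2]
Sum = -2.
|dot| = 2.

2


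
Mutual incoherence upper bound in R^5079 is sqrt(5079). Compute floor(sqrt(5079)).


71^2 = 5041 <= 5079 < 5184 = 72^2, so 71 <= sqrt(5079) < 72.
floor(sqrt(5079)) = 71.

71


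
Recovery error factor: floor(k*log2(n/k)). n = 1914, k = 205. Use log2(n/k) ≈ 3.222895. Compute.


log2(n/k) = log2(1914/205) ≈ 3.222895.
k*log2(n/k) ≈ 205*3.222895 = 660.693475.
floor(660.693475) = 660.

660


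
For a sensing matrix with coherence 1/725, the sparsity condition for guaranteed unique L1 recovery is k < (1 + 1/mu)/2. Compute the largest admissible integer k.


1/mu = 725.
1 + 1/mu = 726.
(1 + 1/mu)/2 = 363 is an integer and the inequality is strict, so k_max = 363 - 1 = 362.

362


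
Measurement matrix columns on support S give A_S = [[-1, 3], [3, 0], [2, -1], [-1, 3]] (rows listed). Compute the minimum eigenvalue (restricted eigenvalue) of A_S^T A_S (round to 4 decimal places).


A_S^T A_S = [[15, -8], [-8, 19]].
trace = 34.
det = 221.
disc = trace^2 - 4*det = 1156 - 4*221 = 272.
sqrt(272) ≈ 16.492423.
lam_min = (34 - sqrt(272))/2 ≈ (34 - 16.492423)/2 = 8.7537885 ≈ 8.7538.

8.7538


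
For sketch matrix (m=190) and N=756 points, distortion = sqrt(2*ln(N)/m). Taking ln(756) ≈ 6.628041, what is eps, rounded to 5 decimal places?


ln(756) ≈ 6.628041.
2*ln(N)/m ≈ 2*6.628041/190 ≈ 0.06976885.
eps = sqrt(0.06976885) ≈ 0.2641379 ≈ 0.26414.

0.26414


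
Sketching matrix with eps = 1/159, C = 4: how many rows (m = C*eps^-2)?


1/eps = 159.
(1/eps)^2 = 25281.
m = 4*25281 = 101124.

101124


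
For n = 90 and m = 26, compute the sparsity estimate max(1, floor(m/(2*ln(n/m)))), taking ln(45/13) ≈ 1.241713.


n/m = 90/26 = 45/13.
ln(n/m) ≈ 1.241713.
2*ln(n/m) ≈ 2.483426.
m/(2*ln(n/m)) ≈ 26/2.483426 ≈ 10.4694.
floor = 10.
k_max = max(1, 10) = 10.

10


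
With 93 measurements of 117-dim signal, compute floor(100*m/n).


100*m/n = 100*93/117 ≈ 79.4872.
floor = 79.

79


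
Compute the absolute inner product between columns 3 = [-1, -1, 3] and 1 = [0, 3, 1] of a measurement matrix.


Inner product: -1*0 + -1*3 + 3*1
Products: [0, -3, 3]
Sum = 0.
|dot| = 0.

0


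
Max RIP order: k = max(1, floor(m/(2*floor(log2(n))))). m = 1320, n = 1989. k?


floor(log2(1989)) = 10.
2*10 = 20.
m/(2*floor(log2(n))) = 1320/20 ≈ 66.0.
floor = 66.
k = max(1, 66) = 66.

66


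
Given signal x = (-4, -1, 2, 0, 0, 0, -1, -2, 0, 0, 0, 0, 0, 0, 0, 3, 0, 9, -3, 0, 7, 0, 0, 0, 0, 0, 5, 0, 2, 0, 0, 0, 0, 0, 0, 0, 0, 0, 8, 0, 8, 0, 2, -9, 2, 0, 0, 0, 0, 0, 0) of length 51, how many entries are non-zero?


Non-zero positions: [0, 1, 2, 6, 7, 15, 17, 18, 20, 26, 28, 38, 40, 42, 43, 44].
Sparsity = 16.

16


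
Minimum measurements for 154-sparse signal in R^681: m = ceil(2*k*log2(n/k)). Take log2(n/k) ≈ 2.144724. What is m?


log2(n/k) = log2(681/154) ≈ 2.144724.
2*k*log2(n/k) ≈ 2*154*2.144724 = 660.574992.
m = ceil(660.574992) = 661.

661


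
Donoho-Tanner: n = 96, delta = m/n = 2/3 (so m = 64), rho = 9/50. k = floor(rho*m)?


m = 2/3*96 = 64.
rho = 9/50.
rho*m = 9/50*64 = 11.52.
k = floor(11.52) = 11.

11


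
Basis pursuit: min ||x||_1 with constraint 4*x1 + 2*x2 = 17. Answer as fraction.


Axis intercepts:
  x1 = 17/4, x2 = 0: L1 = 17/4
  x1 = 0, x2 = 17/2: L1 = 17/2
x* = (17/4, 0)
||x*||_1 = 17/4.

17/4


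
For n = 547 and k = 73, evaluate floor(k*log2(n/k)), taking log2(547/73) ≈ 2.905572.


log2(n/k) = log2(547/73) ≈ 2.905572.
k*log2(n/k) ≈ 73*2.905572 = 212.106756.
floor(212.106756) = 212.

212


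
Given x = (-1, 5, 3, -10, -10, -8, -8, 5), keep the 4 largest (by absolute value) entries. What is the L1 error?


Sorted |x_i| descending: [10, 10, 8, 8, 5, 5, 3, 1]
Keep top 4: [10, 10, 8, 8]
Tail entries: [5, 5, 3, 1]
L1 error = sum of tail = 14.

14


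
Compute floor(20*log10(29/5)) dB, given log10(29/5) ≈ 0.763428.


||x||/||e|| = 29/5.
log10(29/5) ≈ 0.763428.
20*log10(||x||/||e||) ≈ 20*0.763428 = 15.26856.
floor(15.26856) = 15.

15


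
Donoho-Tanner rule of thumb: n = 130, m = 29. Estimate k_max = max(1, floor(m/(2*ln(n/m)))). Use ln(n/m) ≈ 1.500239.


n/m = 130/29.
ln(n/m) ≈ 1.500239.
2*ln(n/m) ≈ 3.000478.
m/(2*ln(n/m)) ≈ 29/3.000478 ≈ 9.6651.
floor = 9.
k_max = max(1, 9) = 9.

9


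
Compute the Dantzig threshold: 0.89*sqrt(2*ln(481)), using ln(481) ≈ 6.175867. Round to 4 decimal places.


ln(481) ≈ 6.175867.
2*ln(n) ≈ 12.351734.
sqrt(2*ln(n)) ≈ sqrt(12.351734) ≈ 3.514503.
threshold ≈ 0.89*3.514503 = 3.12790767 ≈ 3.1279.

3.1279


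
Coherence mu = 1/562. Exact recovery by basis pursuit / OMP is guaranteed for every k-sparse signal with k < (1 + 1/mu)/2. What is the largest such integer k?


1/mu = 562.
1 + 1/mu = 563.
(1 + 1/mu)/2 = 281.5 is not an integer, so k_max = floor(281.5) = 281.

281


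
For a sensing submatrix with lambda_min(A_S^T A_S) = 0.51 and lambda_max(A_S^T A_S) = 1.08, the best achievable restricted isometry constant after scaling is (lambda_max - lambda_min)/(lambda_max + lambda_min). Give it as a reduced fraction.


lambda_max - lambda_min = 1.08 - 0.51 = 0.57.
lambda_max + lambda_min = 1.08 + 0.51 = 1.59.
delta = 0.57/1.59 = 57/159 = 19/53.

19/53


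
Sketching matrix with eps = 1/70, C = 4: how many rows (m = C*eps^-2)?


1/eps = 70.
(1/eps)^2 = 4900.
m = 4*4900 = 19600.

19600


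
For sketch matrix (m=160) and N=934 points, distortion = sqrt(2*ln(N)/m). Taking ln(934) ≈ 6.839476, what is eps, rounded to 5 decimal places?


ln(934) ≈ 6.839476.
2*ln(N)/m ≈ 2*6.839476/160 ≈ 0.08549345.
eps = sqrt(0.08549345) ≈ 0.2923926 ≈ 0.29239.

0.29239


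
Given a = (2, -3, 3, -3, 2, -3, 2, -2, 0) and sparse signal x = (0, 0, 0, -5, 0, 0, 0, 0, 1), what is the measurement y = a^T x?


Non-zero terms: ['-3*-5', '0*1']
Products: [15, 0]
y = sum = 15.

15


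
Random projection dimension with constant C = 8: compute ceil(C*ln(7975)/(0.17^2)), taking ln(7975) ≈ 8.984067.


ln(7975) ≈ 8.984067.
eps^2 = 0.17^2 = 0.0289.
C*ln(N)/eps^2 ≈ 8*8.984067/0.0289 ≈ 2486.939.
m = ceil(2486.939) = 2487.

2487


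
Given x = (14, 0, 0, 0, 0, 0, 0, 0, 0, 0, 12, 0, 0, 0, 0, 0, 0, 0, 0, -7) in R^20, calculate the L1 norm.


Non-zero entries: [(0, 14), (10, 12), (19, -7)]
Absolute values: [14, 12, 7]
||x||_1 = sum = 33.

33


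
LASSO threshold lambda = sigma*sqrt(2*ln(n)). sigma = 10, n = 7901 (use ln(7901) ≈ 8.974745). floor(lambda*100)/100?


ln(7901) ≈ 8.974745.
2*ln(n) ≈ 17.94949.
sqrt(2*ln(n)) ≈ sqrt(17.94949) ≈ 4.236684.
lambda ≈ 10*4.236684 = 42.36684.
floor(lambda*100)/100 = 42.36.

42.36


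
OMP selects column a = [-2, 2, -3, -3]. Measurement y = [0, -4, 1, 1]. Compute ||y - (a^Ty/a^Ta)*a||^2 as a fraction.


a^T a = 26.
a^T y = -14.
coeff = -14/26 = -7/13.
||r||^2 = 136/13.

136/13


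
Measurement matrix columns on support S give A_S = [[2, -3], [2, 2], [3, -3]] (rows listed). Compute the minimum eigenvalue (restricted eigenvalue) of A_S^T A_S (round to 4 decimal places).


A_S^T A_S = [[17, -11], [-11, 22]].
trace = 39.
det = 253.
disc = trace^2 - 4*det = 1521 - 4*253 = 509.
sqrt(509) ≈ 22.561028.
lam_min = (39 - sqrt(509))/2 ≈ (39 - 22.561028)/2 = 8.219486 ≈ 8.2195.

8.2195


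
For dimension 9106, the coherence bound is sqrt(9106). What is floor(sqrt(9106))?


95^2 = 9025 <= 9106 < 9216 = 96^2, so 95 <= sqrt(9106) < 96.
floor(sqrt(9106)) = 95.

95


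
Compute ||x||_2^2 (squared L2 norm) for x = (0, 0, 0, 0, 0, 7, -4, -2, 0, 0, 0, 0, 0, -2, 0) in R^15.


Non-zero entries: [(5, 7), (6, -4), (7, -2), (13, -2)]
Squares: [49, 16, 4, 4]
||x||_2^2 = sum = 73.

73


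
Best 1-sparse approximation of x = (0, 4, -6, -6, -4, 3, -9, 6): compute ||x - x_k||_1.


Sorted |x_i| descending: [9, 6, 6, 6, 4, 4, 3, 0]
Keep top 1: [9]
Tail entries: [6, 6, 6, 4, 4, 3, 0]
L1 error = sum of tail = 29.

29


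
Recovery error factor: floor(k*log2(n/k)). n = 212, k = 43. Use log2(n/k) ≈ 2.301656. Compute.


log2(n/k) = log2(212/43) ≈ 2.301656.
k*log2(n/k) ≈ 43*2.301656 = 98.971208.
floor(98.971208) = 98.

98


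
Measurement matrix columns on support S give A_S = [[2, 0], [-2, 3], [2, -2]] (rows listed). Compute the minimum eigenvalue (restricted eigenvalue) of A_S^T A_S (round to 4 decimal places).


A_S^T A_S = [[12, -10], [-10, 13]].
trace = 25.
det = 56.
disc = trace^2 - 4*det = 625 - 4*56 = 401.
sqrt(401) ≈ 20.024984.
lam_min = (25 - sqrt(401))/2 ≈ (25 - 20.024984)/2 = 2.487508 ≈ 2.4875.

2.4875


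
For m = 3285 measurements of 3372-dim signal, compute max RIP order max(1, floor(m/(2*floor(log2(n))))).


floor(log2(3372)) = 11.
2*11 = 22.
m/(2*floor(log2(n))) = 3285/22 ≈ 149.3182.
floor = 149.
k = max(1, 149) = 149.

149


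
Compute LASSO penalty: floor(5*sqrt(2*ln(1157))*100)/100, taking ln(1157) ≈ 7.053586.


ln(1157) ≈ 7.053586.
2*ln(n) ≈ 14.107172.
sqrt(2*ln(n)) ≈ sqrt(14.107172) ≈ 3.755952.
lambda ≈ 5*3.755952 = 18.77976.
floor(lambda*100)/100 = 18.77.

18.77


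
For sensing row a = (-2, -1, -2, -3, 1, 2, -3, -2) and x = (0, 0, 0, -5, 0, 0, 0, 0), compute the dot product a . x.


Non-zero terms: ['-3*-5']
Products: [15]
y = sum = 15.

15


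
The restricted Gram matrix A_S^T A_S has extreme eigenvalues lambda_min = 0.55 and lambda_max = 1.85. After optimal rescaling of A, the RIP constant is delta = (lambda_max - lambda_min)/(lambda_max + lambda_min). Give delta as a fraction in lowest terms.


lambda_max - lambda_min = 1.85 - 0.55 = 1.30.
lambda_max + lambda_min = 1.85 + 0.55 = 2.40.
delta = 1.30/2.40 = 130/240 = 13/24.

13/24


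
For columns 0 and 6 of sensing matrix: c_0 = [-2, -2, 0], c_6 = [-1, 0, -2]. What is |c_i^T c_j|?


Inner product: -2*-1 + -2*0 + 0*-2
Products: [2, 0, 0]
Sum = 2.
|dot| = 2.

2


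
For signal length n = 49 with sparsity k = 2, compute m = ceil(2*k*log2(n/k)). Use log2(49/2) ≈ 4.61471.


log2(n/k) = log2(49/2) ≈ 4.61471.
2*k*log2(n/k) ≈ 2*2*4.61471 = 18.45884.
m = ceil(18.45884) = 19.

19


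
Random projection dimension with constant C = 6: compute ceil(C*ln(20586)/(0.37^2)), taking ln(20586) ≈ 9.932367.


ln(20586) ≈ 9.932367.
eps^2 = 0.37^2 = 0.1369.
C*ln(N)/eps^2 ≈ 6*9.932367/0.1369 ≈ 435.3119.
m = ceil(435.3119) = 436.

436


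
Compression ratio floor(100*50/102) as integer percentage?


100*m/n = 100*50/102 ≈ 49.0196.
floor = 49.

49


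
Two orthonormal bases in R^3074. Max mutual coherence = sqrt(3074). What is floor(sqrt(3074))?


55^2 = 3025 <= 3074 < 3136 = 56^2, so 55 <= sqrt(3074) < 56.
floor(sqrt(3074)) = 55.

55


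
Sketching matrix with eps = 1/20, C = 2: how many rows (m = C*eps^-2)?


1/eps = 20.
(1/eps)^2 = 400.
m = 2*400 = 800.

800


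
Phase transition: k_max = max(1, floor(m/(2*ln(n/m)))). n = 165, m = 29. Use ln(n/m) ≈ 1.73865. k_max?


n/m = 165/29.
ln(n/m) ≈ 1.73865.
2*ln(n/m) ≈ 3.4773.
m/(2*ln(n/m)) ≈ 29/3.4773 ≈ 8.3398.
floor = 8.
k_max = max(1, 8) = 8.

8


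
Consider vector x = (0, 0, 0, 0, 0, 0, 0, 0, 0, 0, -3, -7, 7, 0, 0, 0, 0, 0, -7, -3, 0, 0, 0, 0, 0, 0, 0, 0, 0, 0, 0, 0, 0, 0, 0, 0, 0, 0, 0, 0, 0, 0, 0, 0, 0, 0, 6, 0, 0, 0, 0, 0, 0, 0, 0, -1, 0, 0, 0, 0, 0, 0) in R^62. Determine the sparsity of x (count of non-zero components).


Non-zero positions: [10, 11, 12, 18, 19, 46, 55].
Sparsity = 7.

7


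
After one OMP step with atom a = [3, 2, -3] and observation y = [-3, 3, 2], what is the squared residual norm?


a^T a = 22.
a^T y = -9.
coeff = -9/22 = -9/22.
||r||^2 = 403/22.

403/22


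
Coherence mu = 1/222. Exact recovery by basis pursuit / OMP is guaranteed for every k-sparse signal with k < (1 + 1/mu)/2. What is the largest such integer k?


1/mu = 222.
1 + 1/mu = 223.
(1 + 1/mu)/2 = 111.5 is not an integer, so k_max = floor(111.5) = 111.

111


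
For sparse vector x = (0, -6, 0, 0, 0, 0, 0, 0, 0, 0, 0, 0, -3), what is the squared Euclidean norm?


Non-zero entries: [(1, -6), (12, -3)]
Squares: [36, 9]
||x||_2^2 = sum = 45.

45


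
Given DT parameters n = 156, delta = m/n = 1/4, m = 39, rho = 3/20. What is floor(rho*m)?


m = 1/4*156 = 39.
rho = 3/20.
rho*m = 3/20*39 = 5.85.
k = floor(5.85) = 5.

5


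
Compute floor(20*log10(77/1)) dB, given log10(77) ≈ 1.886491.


||x||/||e|| = 77/1 = 77.
log10(77) ≈ 1.886491.
20*log10(||x||/||e||) ≈ 20*1.886491 = 37.72982.
floor(37.72982) = 37.

37


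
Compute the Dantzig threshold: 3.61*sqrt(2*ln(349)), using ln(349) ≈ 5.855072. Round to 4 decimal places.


ln(349) ≈ 5.855072.
2*ln(n) ≈ 11.710144.
sqrt(2*ln(n)) ≈ sqrt(11.710144) ≈ 3.422009.
threshold ≈ 3.61*3.422009 = 12.35345249 ≈ 12.3535.

12.3535


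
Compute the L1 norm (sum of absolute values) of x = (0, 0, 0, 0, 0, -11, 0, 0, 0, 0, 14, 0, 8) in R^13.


Non-zero entries: [(5, -11), (10, 14), (12, 8)]
Absolute values: [11, 14, 8]
||x||_1 = sum = 33.

33


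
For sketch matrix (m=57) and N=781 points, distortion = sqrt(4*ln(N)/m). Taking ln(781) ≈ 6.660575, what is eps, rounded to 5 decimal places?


ln(781) ≈ 6.660575.
4*ln(N)/m ≈ 4*6.660575/57 ≈ 0.46740877.
eps = sqrt(0.46740877) ≈ 0.683673 ≈ 0.68367.

0.68367


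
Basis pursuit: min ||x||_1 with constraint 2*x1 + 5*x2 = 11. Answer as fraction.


Axis intercepts:
  x1 = 11/2, x2 = 0: L1 = 11/2
  x1 = 0, x2 = 11/5: L1 = 11/5
x* = (0, 11/5)
||x*||_1 = 11/5.

11/5


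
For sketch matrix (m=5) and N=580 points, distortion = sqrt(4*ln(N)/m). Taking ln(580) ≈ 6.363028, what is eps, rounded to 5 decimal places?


ln(580) ≈ 6.363028.
4*ln(N)/m ≈ 4*6.363028/5 ≈ 5.0904224.
eps = sqrt(5.0904224) ≈ 2.2561964 ≈ 2.25620.

2.25620


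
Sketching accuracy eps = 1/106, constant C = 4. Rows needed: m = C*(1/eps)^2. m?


1/eps = 106.
(1/eps)^2 = 11236.
m = 4*11236 = 44944.

44944


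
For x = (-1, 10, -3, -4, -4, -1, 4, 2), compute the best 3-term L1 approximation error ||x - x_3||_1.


Sorted |x_i| descending: [10, 4, 4, 4, 3, 2, 1, 1]
Keep top 3: [10, 4, 4]
Tail entries: [4, 3, 2, 1, 1]
L1 error = sum of tail = 11.

11


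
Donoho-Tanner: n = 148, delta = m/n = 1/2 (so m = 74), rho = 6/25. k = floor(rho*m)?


m = 1/2*148 = 74.
rho = 6/25.
rho*m = 6/25*74 = 17.76.
k = floor(17.76) = 17.

17


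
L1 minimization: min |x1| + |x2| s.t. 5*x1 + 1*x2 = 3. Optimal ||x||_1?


Axis intercepts:
  x1 = 3/5, x2 = 0: L1 = 3/5
  x1 = 0, x2 = 3: L1 = 3
x* = (3/5, 0)
||x*||_1 = 3/5.

3/5


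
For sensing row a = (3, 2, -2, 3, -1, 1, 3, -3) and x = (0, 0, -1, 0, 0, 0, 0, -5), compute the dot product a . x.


Non-zero terms: ['-2*-1', '-3*-5']
Products: [2, 15]
y = sum = 17.

17


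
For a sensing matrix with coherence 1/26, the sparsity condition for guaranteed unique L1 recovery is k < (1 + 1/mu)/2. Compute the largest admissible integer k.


1/mu = 26.
1 + 1/mu = 27.
(1 + 1/mu)/2 = 13.5 is not an integer, so k_max = floor(13.5) = 13.

13


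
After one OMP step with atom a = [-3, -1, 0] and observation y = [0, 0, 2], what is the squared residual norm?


a^T a = 10.
a^T y = 0.
coeff = 0/10 = 0.
||r||^2 = 4.

4


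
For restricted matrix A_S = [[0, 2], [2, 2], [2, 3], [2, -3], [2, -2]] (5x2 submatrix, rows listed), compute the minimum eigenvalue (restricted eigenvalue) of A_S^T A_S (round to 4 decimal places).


A_S^T A_S = [[16, 0], [0, 30]].
trace = 46.
det = 480.
disc = trace^2 - 4*det = 2116 - 4*480 = 196.
sqrt(196) = 14.
lam_min = (46 - 14)/2 = 16 = 16.0000.

16.0000


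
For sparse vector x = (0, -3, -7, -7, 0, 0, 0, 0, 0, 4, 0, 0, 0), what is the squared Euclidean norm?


Non-zero entries: [(1, -3), (2, -7), (3, -7), (9, 4)]
Squares: [9, 49, 49, 16]
||x||_2^2 = sum = 123.

123


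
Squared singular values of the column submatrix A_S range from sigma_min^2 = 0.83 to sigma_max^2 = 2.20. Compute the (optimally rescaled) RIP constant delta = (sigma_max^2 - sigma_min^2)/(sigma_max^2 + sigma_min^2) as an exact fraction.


lambda_max - lambda_min = 2.20 - 0.83 = 1.37.
lambda_max + lambda_min = 2.20 + 0.83 = 3.03.
delta = 1.37/3.03 = 137/303.

137/303


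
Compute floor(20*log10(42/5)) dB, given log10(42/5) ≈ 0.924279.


||x||/||e|| = 42/5.
log10(42/5) ≈ 0.924279.
20*log10(||x||/||e||) ≈ 20*0.924279 = 18.48558.
floor(18.48558) = 18.

18


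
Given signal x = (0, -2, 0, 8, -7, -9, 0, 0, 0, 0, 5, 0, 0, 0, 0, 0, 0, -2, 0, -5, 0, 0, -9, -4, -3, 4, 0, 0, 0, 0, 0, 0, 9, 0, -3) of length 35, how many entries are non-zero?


Non-zero positions: [1, 3, 4, 5, 10, 17, 19, 22, 23, 24, 25, 32, 34].
Sparsity = 13.

13


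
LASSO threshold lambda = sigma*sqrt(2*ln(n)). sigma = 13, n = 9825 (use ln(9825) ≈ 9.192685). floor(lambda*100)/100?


ln(9825) ≈ 9.192685.
2*ln(n) ≈ 18.38537.
sqrt(2*ln(n)) ≈ sqrt(18.38537) ≈ 4.287816.
lambda ≈ 13*4.287816 = 55.741608.
floor(lambda*100)/100 = 55.74.

55.74


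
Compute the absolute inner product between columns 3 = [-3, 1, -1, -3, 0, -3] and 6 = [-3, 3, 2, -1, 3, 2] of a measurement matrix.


Inner product: -3*-3 + 1*3 + -1*2 + -3*-1 + 0*3 + -3*2
Products: [9, 3, -2, 3, 0, -6]
Sum = 7.
|dot| = 7.

7


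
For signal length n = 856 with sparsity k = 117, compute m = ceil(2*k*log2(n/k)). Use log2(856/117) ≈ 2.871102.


log2(n/k) = log2(856/117) ≈ 2.871102.
2*k*log2(n/k) ≈ 2*117*2.871102 = 671.837868.
m = ceil(671.837868) = 672.

672


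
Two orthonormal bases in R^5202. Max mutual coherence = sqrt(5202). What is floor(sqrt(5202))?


72^2 = 5184 <= 5202 < 5329 = 73^2, so 72 <= sqrt(5202) < 73.
floor(sqrt(5202)) = 72.

72


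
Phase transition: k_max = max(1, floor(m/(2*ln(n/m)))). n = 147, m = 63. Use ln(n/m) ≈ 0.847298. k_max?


n/m = 147/63 = 7/3.
ln(n/m) ≈ 0.847298.
2*ln(n/m) ≈ 1.694596.
m/(2*ln(n/m)) ≈ 63/1.694596 ≈ 37.177.
floor = 37.
k_max = max(1, 37) = 37.

37


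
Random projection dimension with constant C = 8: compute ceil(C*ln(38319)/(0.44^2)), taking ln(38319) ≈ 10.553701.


ln(38319) ≈ 10.553701.
eps^2 = 0.44^2 = 0.1936.
C*ln(N)/eps^2 ≈ 8*10.553701/0.1936 ≈ 436.1033.
m = ceil(436.1033) = 437.

437


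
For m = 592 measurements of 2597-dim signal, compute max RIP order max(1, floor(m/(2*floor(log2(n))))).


floor(log2(2597)) = 11.
2*11 = 22.
m/(2*floor(log2(n))) = 592/22 ≈ 26.9091.
floor = 26.
k = max(1, 26) = 26.

26


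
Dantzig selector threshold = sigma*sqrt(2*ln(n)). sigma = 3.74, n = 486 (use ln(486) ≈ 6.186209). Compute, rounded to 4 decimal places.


ln(486) ≈ 6.186209.
2*ln(n) ≈ 12.372418.
sqrt(2*ln(n)) ≈ sqrt(12.372418) ≈ 3.517445.
threshold ≈ 3.74*3.517445 = 13.1552443 ≈ 13.1552.

13.1552


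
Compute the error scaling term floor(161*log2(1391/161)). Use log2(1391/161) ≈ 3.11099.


log2(n/k) = log2(1391/161) ≈ 3.11099.
k*log2(n/k) ≈ 161*3.11099 = 500.86939.
floor(500.86939) = 500.

500


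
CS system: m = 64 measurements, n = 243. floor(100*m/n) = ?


100*m/n = 100*64/243 ≈ 26.3374.
floor = 26.

26


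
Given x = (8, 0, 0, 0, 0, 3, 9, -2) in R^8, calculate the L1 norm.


Non-zero entries: [(0, 8), (5, 3), (6, 9), (7, -2)]
Absolute values: [8, 3, 9, 2]
||x||_1 = sum = 22.

22


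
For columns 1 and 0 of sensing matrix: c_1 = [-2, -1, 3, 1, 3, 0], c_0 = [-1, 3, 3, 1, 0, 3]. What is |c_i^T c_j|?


Inner product: -2*-1 + -1*3 + 3*3 + 1*1 + 3*0 + 0*3
Products: [2, -3, 9, 1, 0, 0]
Sum = 9.
|dot| = 9.

9


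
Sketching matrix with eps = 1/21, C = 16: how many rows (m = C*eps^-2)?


1/eps = 21.
(1/eps)^2 = 441.
m = 16*441 = 7056.

7056


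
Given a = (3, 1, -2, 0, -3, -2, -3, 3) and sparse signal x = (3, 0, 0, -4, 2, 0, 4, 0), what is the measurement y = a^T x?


Non-zero terms: ['3*3', '0*-4', '-3*2', '-3*4']
Products: [9, 0, -6, -12]
y = sum = -9.

-9


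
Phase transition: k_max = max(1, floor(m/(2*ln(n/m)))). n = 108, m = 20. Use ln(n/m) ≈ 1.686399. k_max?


n/m = 108/20 = 27/5.
ln(n/m) ≈ 1.686399.
2*ln(n/m) ≈ 3.372798.
m/(2*ln(n/m)) ≈ 20/3.372798 ≈ 5.9298.
floor = 5.
k_max = max(1, 5) = 5.

5


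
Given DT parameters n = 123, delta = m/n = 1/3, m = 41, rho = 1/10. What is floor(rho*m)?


m = 1/3*123 = 41.
rho = 1/10.
rho*m = 1/10*41 = 4.1.
k = floor(4.1) = 4.

4


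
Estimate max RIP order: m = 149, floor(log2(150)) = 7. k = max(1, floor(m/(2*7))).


floor(log2(150)) = 7.
2*7 = 14.
m/(2*floor(log2(n))) = 149/14 ≈ 10.6429.
floor = 10.
k = max(1, 10) = 10.

10


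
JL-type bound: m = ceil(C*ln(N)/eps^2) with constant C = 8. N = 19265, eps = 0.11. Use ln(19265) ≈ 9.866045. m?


ln(19265) ≈ 9.866045.
eps^2 = 0.11^2 = 0.0121.
C*ln(N)/eps^2 ≈ 8*9.866045/0.0121 ≈ 6523.005.
m = ceil(6523.005) = 6524.

6524


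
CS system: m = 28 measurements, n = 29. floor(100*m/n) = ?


100*m/n = 100*28/29 ≈ 96.5517.
floor = 96.

96


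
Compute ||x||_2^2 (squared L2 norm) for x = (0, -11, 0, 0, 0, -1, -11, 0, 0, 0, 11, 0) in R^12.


Non-zero entries: [(1, -11), (5, -1), (6, -11), (10, 11)]
Squares: [121, 1, 121, 121]
||x||_2^2 = sum = 364.

364


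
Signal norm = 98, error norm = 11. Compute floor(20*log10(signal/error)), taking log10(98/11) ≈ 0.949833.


||x||/||e|| = 98/11.
log10(98/11) ≈ 0.949833.
20*log10(||x||/||e||) ≈ 20*0.949833 = 18.99666.
floor(18.99666) = 18.

18


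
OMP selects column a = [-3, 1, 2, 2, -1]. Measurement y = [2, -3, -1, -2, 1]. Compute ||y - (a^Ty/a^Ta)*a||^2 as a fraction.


a^T a = 19.
a^T y = -16.
coeff = -16/19 = -16/19.
||r||^2 = 105/19.

105/19


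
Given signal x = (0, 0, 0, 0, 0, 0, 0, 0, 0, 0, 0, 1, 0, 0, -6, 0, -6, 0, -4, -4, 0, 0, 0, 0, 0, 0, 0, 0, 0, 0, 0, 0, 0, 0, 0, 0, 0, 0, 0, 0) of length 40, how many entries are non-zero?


Non-zero positions: [11, 14, 16, 18, 19].
Sparsity = 5.

5


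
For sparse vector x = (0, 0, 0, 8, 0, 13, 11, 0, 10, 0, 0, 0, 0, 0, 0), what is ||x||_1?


Non-zero entries: [(3, 8), (5, 13), (6, 11), (8, 10)]
Absolute values: [8, 13, 11, 10]
||x||_1 = sum = 42.

42


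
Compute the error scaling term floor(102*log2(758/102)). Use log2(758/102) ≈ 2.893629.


log2(n/k) = log2(758/102) ≈ 2.893629.
k*log2(n/k) ≈ 102*2.893629 = 295.150158.
floor(295.150158) = 295.

295


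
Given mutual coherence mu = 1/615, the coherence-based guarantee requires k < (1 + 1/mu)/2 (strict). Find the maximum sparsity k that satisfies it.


1/mu = 615.
1 + 1/mu = 616.
(1 + 1/mu)/2 = 308 is an integer and the inequality is strict, so k_max = 308 - 1 = 307.

307


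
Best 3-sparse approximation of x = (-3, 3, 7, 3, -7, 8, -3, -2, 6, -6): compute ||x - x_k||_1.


Sorted |x_i| descending: [8, 7, 7, 6, 6, 3, 3, 3, 3, 2]
Keep top 3: [8, 7, 7]
Tail entries: [6, 6, 3, 3, 3, 3, 2]
L1 error = sum of tail = 26.

26


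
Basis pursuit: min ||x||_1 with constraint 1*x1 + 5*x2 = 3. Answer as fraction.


Axis intercepts:
  x1 = 3, x2 = 0: L1 = 3
  x1 = 0, x2 = 3/5: L1 = 3/5
x* = (0, 3/5)
||x*||_1 = 3/5.

3/5


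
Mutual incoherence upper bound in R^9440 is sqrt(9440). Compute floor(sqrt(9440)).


97^2 = 9409 <= 9440 < 9604 = 98^2, so 97 <= sqrt(9440) < 98.
floor(sqrt(9440)) = 97.

97


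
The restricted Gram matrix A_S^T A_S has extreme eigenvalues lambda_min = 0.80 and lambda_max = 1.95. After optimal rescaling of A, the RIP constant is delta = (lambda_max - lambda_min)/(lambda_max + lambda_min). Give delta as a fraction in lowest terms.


lambda_max - lambda_min = 1.95 - 0.80 = 1.15.
lambda_max + lambda_min = 1.95 + 0.80 = 2.75.
delta = 1.15/2.75 = 115/275 = 23/55.

23/55


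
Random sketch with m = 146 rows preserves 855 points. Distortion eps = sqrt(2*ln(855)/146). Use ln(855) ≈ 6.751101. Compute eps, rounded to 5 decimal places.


ln(855) ≈ 6.751101.
2*ln(N)/m ≈ 2*6.751101/146 ≈ 0.09248084.
eps = sqrt(0.09248084) ≈ 0.3041066 ≈ 0.30411.

0.30411


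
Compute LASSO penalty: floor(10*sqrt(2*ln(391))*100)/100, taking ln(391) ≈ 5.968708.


ln(391) ≈ 5.968708.
2*ln(n) ≈ 11.937416.
sqrt(2*ln(n)) ≈ sqrt(11.937416) ≈ 3.455057.
lambda ≈ 10*3.455057 = 34.55057.
floor(lambda*100)/100 = 34.55.

34.55


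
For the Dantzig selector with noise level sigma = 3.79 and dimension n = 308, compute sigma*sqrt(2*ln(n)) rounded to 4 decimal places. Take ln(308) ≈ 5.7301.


ln(308) ≈ 5.7301.
2*ln(n) ≈ 11.4602.
sqrt(2*ln(n)) ≈ sqrt(11.4602) ≈ 3.385292.
threshold ≈ 3.79*3.385292 = 12.83025668 ≈ 12.8303.

12.8303


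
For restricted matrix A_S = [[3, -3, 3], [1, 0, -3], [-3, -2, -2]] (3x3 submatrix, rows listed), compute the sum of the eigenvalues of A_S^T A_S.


Sum of eigenvalues of A_S^T A_S = trace(A_S^T A_S) = sum of squared column norms of A_S.
A_S^T A_S diagonal: [19, 13, 22].
trace = 19 + 13 + 22 = 54.

54


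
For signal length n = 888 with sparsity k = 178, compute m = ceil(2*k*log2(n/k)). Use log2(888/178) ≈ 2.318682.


log2(n/k) = log2(888/178) ≈ 2.318682.
2*k*log2(n/k) ≈ 2*178*2.318682 = 825.450792.
m = ceil(825.450792) = 826.

826


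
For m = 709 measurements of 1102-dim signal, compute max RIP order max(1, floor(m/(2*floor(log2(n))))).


floor(log2(1102)) = 10.
2*10 = 20.
m/(2*floor(log2(n))) = 709/20 ≈ 35.45.
floor = 35.
k = max(1, 35) = 35.

35


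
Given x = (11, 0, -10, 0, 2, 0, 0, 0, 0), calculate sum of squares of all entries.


Non-zero entries: [(0, 11), (2, -10), (4, 2)]
Squares: [121, 100, 4]
||x||_2^2 = sum = 225.

225


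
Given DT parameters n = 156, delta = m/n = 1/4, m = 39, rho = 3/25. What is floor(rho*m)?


m = 1/4*156 = 39.
rho = 3/25.
rho*m = 3/25*39 = 4.68.
k = floor(4.68) = 4.

4


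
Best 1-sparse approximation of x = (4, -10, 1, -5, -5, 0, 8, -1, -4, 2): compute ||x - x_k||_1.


Sorted |x_i| descending: [10, 8, 5, 5, 4, 4, 2, 1, 1, 0]
Keep top 1: [10]
Tail entries: [8, 5, 5, 4, 4, 2, 1, 1, 0]
L1 error = sum of tail = 30.

30


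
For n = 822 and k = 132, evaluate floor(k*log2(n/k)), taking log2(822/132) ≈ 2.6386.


log2(n/k) = log2(822/132) ≈ 2.6386.
k*log2(n/k) ≈ 132*2.6386 = 348.2952.
floor(348.2952) = 348.

348


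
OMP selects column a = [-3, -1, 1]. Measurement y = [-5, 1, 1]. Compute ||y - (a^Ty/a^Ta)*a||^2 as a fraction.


a^T a = 11.
a^T y = 15.
coeff = 15/11 = 15/11.
||r||^2 = 72/11.

72/11


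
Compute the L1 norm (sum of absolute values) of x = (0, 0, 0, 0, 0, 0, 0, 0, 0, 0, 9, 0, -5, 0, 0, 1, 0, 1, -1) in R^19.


Non-zero entries: [(10, 9), (12, -5), (15, 1), (17, 1), (18, -1)]
Absolute values: [9, 5, 1, 1, 1]
||x||_1 = sum = 17.

17
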